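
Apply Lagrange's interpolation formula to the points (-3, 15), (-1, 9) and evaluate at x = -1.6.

Lagrange interpolation formula:
P(x) = Σ yᵢ × Lᵢ(x)
where Lᵢ(x) = Π_{j≠i} (x - xⱼ)/(xᵢ - xⱼ)

L_0(-1.6) = (-1.6 - (-1))/(-3 - (-1)) = 0.300000
L_1(-1.6) = (-1.6 - (-3))/(-1 - (-3)) = 0.700000

P(-1.6) = 15×L_0(-1.6) + 9×L_1(-1.6)
P(-1.6) = 10.800000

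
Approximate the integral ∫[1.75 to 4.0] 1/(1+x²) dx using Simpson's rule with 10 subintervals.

f(x) = 1/(1+x²)
a = 1.75, b = 4.0, n = 10
h = (b - a)/n = 0.225000

Simpson's rule: (h/3)[f(x₀) + 4f(x₁) + 2f(x₂) + ... + f(xₙ)]

x_0 = 1.7500, f(x_0) = 0.246154, coefficient = 1
x_1 = 1.9750, f(x_1) = 0.204056, coefficient = 4
x_2 = 2.2000, f(x_2) = 0.171233, coefficient = 2
x_3 = 2.4250, f(x_3) = 0.145336, coefficient = 4
x_4 = 2.6500, f(x_4) = 0.124649, coefficient = 2
x_5 = 2.8750, f(x_5) = 0.107926, coefficient = 4
x_6 = 3.1000, f(x_6) = 0.094251, coefficient = 2
x_7 = 3.3250, f(x_7) = 0.082949, coefficient = 4
x_8 = 3.5500, f(x_8) = 0.073516, coefficient = 2
x_9 = 3.7750, f(x_9) = 0.065571, coefficient = 4
x_10 = 4.0000, f(x_10) = 0.058824, coefficient = 1

I ≈ (0.225000/3) × 3.655623 = 0.274172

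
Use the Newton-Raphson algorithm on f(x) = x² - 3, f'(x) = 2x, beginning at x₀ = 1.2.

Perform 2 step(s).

f(x) = x² - 3
f'(x) = 2x
x₀ = 1.2

Newton-Raphson formula: x_{n+1} = x_n - f(x_n)/f'(x_n)

Iteration 1:
  f(1.200000) = -1.560000
  f'(1.200000) = 2.400000
  x_1 = 1.200000 - (-1.560000)/2.400000 = 1.850000
Iteration 2:
  f(1.850000) = 0.422500
  f'(1.850000) = 3.700000
  x_2 = 1.850000 - 0.422500/3.700000 = 1.735811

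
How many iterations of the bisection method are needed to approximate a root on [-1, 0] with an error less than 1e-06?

We need (b-a)/2^n ≤ 1e-06
(0 - (-1))/2^n ≤ 1e-06
1/2^n ≤ 1e-06
2^n ≥ 1000000
n ≥ log₂(1000000) = 19.93
n ≥ 20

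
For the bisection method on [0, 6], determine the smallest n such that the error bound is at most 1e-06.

We need (b-a)/2^n ≤ 1e-06
(6 - 0)/2^n ≤ 1e-06
6/2^n ≤ 1e-06
2^n ≥ 6000000
n ≥ log₂(6000000) = 22.52
n ≥ 23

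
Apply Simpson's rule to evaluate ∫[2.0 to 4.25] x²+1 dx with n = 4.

f(x) = x²+1
a = 2.0, b = 4.25, n = 4
h = (b - a)/n = 0.562500

Simpson's rule: (h/3)[f(x₀) + 4f(x₁) + 2f(x₂) + ... + f(xₙ)]

x_0 = 2.0000, f(x_0) = 5.000000, coefficient = 1
x_1 = 2.5625, f(x_1) = 7.566406, coefficient = 4
x_2 = 3.1250, f(x_2) = 10.765625, coefficient = 2
x_3 = 3.6875, f(x_3) = 14.597656, coefficient = 4
x_4 = 4.2500, f(x_4) = 19.062500, coefficient = 1

I ≈ (0.562500/3) × 134.250000 = 25.171875
Exact value: 25.171875
Error: 0.000000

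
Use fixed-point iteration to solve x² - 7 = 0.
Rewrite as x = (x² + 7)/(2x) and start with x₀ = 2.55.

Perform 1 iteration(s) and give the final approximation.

Equation: x² - 7 = 0
Fixed-point form: x = (x² + 7)/(2x)
x₀ = 2.55

x_1 = g(2.550000) = 2.647549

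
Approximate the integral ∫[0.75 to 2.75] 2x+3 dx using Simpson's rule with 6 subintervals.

f(x) = 2x+3
a = 0.75, b = 2.75, n = 6
h = (b - a)/n = 0.333333

Simpson's rule: (h/3)[f(x₀) + 4f(x₁) + 2f(x₂) + ... + f(xₙ)]

x_0 = 0.7500, f(x_0) = 4.500000, coefficient = 1
x_1 = 1.0833, f(x_1) = 5.166667, coefficient = 4
x_2 = 1.4167, f(x_2) = 5.833333, coefficient = 2
x_3 = 1.7500, f(x_3) = 6.500000, coefficient = 4
x_4 = 2.0833, f(x_4) = 7.166667, coefficient = 2
x_5 = 2.4167, f(x_5) = 7.833333, coefficient = 4
x_6 = 2.7500, f(x_6) = 8.500000, coefficient = 1

I ≈ (0.333333/3) × 117.000000 = 13.000000
Exact value: 13.000000
Error: 0.000000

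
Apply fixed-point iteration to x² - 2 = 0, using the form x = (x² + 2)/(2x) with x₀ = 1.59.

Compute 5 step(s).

Equation: x² - 2 = 0
Fixed-point form: x = (x² + 2)/(2x)
x₀ = 1.59

x_1 = g(1.590000) = 1.423931
x_2 = g(1.423931) = 1.414247
x_3 = g(1.414247) = 1.414214
x_4 = g(1.414214) = 1.414214
x_5 = g(1.414214) = 1.414214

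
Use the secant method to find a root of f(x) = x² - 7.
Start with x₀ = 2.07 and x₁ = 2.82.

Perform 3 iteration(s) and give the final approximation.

f(x) = x² - 7
x₀ = 2.07, x₁ = 2.82

Secant formula: x_{n+1} = x_n - f(x_n)(x_n - x_{n-1})/(f(x_n) - f(x_{n-1}))

Iteration 1:
  f(2.070000) = -2.715100
  f(2.820000) = 0.952400
  x_2 = 2.820000 - 0.952400×(2.820000 - 2.070000)/(0.952400 - (-2.715100))
       = 2.625235
Iteration 2:
  f(2.820000) = 0.952400
  f(2.625235) = -0.108140
  x_3 = 2.625235 - (-0.108140)×(2.625235 - 2.820000)/(-0.108140 - 0.952400)
       = 2.645095
Iteration 3:
  f(2.625235) = -0.108140
  f(2.645095) = -0.003474
  x_4 = 2.645095 - (-0.003474)×(2.645095 - 2.625235)/(-0.003474 - (-0.108140))
       = 2.645754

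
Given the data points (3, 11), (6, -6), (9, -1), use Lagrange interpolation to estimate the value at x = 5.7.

Lagrange interpolation formula:
P(x) = Σ yᵢ × Lᵢ(x)
where Lᵢ(x) = Π_{j≠i} (x - xⱼ)/(xᵢ - xⱼ)

L_0(5.7) = (5.7 - 6)/(3 - 6) × (5.7 - 9)/(3 - 9) = 0.055000
L_1(5.7) = (5.7 - 3)/(6 - 3) × (5.7 - 9)/(6 - 9) = 0.990000
L_2(5.7) = (5.7 - 3)/(9 - 3) × (5.7 - 6)/(9 - 6) = -0.045000

P(5.7) = 11×L_0(5.7) + (-6)×L_1(5.7) + (-1)×L_2(5.7)
P(5.7) = -5.290000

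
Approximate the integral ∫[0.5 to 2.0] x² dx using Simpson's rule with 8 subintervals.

f(x) = x²
a = 0.5, b = 2.0, n = 8
h = (b - a)/n = 0.187500

Simpson's rule: (h/3)[f(x₀) + 4f(x₁) + 2f(x₂) + ... + f(xₙ)]

x_0 = 0.5000, f(x_0) = 0.250000, coefficient = 1
x_1 = 0.6875, f(x_1) = 0.472656, coefficient = 4
x_2 = 0.8750, f(x_2) = 0.765625, coefficient = 2
x_3 = 1.0625, f(x_3) = 1.128906, coefficient = 4
x_4 = 1.2500, f(x_4) = 1.562500, coefficient = 2
x_5 = 1.4375, f(x_5) = 2.066406, coefficient = 4
x_6 = 1.6250, f(x_6) = 2.640625, coefficient = 2
x_7 = 1.8125, f(x_7) = 3.285156, coefficient = 4
x_8 = 2.0000, f(x_8) = 4.000000, coefficient = 1

I ≈ (0.187500/3) × 42.000000 = 2.625000
Exact value: 2.625000
Error: 0.000000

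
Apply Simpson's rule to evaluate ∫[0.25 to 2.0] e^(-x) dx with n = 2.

f(x) = e^(-x)
a = 0.25, b = 2.0, n = 2
h = (b - a)/n = 0.875000

Simpson's rule: (h/3)[f(x₀) + 4f(x₁) + 2f(x₂) + ... + f(xₙ)]

x_0 = 0.2500, f(x_0) = 0.778801, coefficient = 1
x_1 = 1.1250, f(x_1) = 0.324652, coefficient = 4
x_2 = 2.0000, f(x_2) = 0.135335, coefficient = 1

I ≈ (0.875000/3) × 2.212746 = 0.645384
Exact value: 0.643465
Error: 0.001919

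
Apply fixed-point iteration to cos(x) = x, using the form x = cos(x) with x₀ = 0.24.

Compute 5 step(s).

Equation: cos(x) = x
Fixed-point form: x = cos(x)
x₀ = 0.24

x_1 = g(0.240000) = 0.971338
x_2 = g(0.971338) = 0.564195
x_3 = g(0.564195) = 0.845019
x_4 = g(0.845019) = 0.663717
x_5 = g(0.663717) = 0.787708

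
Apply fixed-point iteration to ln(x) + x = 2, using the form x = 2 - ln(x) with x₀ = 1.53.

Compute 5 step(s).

Equation: ln(x) + x = 2
Fixed-point form: x = 2 - ln(x)
x₀ = 1.53

x_1 = g(1.530000) = 1.574732
x_2 = g(1.574732) = 1.545915
x_3 = g(1.545915) = 1.564384
x_4 = g(1.564384) = 1.552508
x_5 = g(1.552508) = 1.560128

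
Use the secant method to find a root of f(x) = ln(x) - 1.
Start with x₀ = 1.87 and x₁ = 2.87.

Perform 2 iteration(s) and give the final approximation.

f(x) = ln(x) - 1
x₀ = 1.87, x₁ = 2.87

Secant formula: x_{n+1} = x_n - f(x_n)(x_n - x_{n-1})/(f(x_n) - f(x_{n-1}))

Iteration 1:
  f(1.870000) = -0.374062
  f(2.870000) = 0.054312
  x_2 = 2.870000 - 0.054312×(2.870000 - 1.870000)/(0.054312 - (-0.374062))
       = 2.743213
Iteration 2:
  f(2.870000) = 0.054312
  f(2.743213) = 0.009130
  x_3 = 2.743213 - 0.009130×(2.743213 - 2.870000)/(0.009130 - 0.054312)
       = 2.717593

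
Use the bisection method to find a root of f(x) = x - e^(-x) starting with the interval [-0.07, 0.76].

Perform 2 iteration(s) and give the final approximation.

f(x) = x - e^(-x)
Initial interval: [-0.07, 0.76]

Iteration 1:
  c_1 = (-0.070000 + 0.760000)/2 = 0.345000
  f(c_1) = f(0.345000) = -0.363220
  f(a) × f(c) ≥ 0, new interval: [0.345000, 0.760000]
Iteration 2:
  c_2 = (0.345000 + 0.760000)/2 = 0.552500
  f(c_2) = f(0.552500) = -0.023009
  f(a) × f(c) ≥ 0, new interval: [0.552500, 0.760000]

After 2 iteration(s), the approximation is c_2 = 0.552500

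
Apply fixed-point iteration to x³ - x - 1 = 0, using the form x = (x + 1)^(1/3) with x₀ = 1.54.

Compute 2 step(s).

Equation: x³ - x - 1 = 0
Fixed-point form: x = (x + 1)^(1/3)
x₀ = 1.54

x_1 = g(1.540000) = 1.364409
x_2 = g(1.364409) = 1.332215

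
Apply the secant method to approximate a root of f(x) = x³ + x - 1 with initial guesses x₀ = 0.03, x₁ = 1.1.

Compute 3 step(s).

f(x) = x³ + x - 1
x₀ = 0.03, x₁ = 1.1

Secant formula: x_{n+1} = x_n - f(x_n)(x_n - x_{n-1})/(f(x_n) - f(x_{n-1}))

Iteration 1:
  f(0.030000) = -0.969973
  f(1.100000) = 1.431000
  x_2 = 1.100000 - 1.431000×(1.100000 - 0.030000)/(1.431000 - (-0.969973))
       = 0.462271
Iteration 2:
  f(1.100000) = 1.431000
  f(0.462271) = -0.438944
  x_3 = 0.462271 - (-0.438944)×(0.462271 - 1.100000)/(-0.438944 - 1.431000)
       = 0.611969
Iteration 3:
  f(0.462271) = -0.438944
  f(0.611969) = -0.158844
  x_4 = 0.611969 - (-0.158844)×(0.611969 - 0.462271)/(-0.158844 - (-0.438944))
       = 0.696863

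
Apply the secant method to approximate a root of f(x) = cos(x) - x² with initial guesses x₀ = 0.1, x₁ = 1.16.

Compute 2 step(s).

f(x) = cos(x) - x²
x₀ = 0.1, x₁ = 1.16

Secant formula: x_{n+1} = x_n - f(x_n)(x_n - x_{n-1})/(f(x_n) - f(x_{n-1}))

Iteration 1:
  f(0.100000) = 0.985004
  f(1.160000) = -0.946260
  x_2 = 1.160000 - (-0.946260)×(1.160000 - 0.100000)/(-0.946260 - 0.985004)
       = 0.640632
Iteration 2:
  f(1.160000) = -0.946260
  f(0.640632) = 0.391308
  x_3 = 0.640632 - 0.391308×(0.640632 - 1.160000)/(0.391308 - (-0.946260))
       = 0.792574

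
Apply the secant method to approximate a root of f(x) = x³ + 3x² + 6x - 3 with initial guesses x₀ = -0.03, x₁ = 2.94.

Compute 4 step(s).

f(x) = x³ + 3x² + 6x - 3
x₀ = -0.03, x₁ = 2.94

Secant formula: x_{n+1} = x_n - f(x_n)(x_n - x_{n-1})/(f(x_n) - f(x_{n-1}))

Iteration 1:
  f(-0.030000) = -3.177327
  f(2.940000) = 65.982984
  x_2 = 2.940000 - 65.982984×(2.940000 - (-0.030000))/(65.982984 - (-3.177327))
       = 0.106446
Iteration 2:
  f(2.940000) = 65.982984
  f(0.106446) = -2.326124
  x_3 = 0.106446 - (-2.326124)×(0.106446 - 2.940000)/(-2.326124 - 65.982984)
       = 0.202937
Iteration 3:
  f(0.106446) = -2.326124
  f(0.202937) = -1.650470
  x_4 = 0.202937 - (-1.650470)×(0.202937 - 0.106446)/(-1.650470 - (-2.326124))
       = 0.438642
Iteration 4:
  f(0.202937) = -1.650470
  f(0.438642) = 0.293472
  x_5 = 0.438642 - 0.293472×(0.438642 - 0.202937)/(0.293472 - (-1.650470))
       = 0.403058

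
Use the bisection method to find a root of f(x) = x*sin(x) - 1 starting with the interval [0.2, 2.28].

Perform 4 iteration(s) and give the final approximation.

f(x) = x*sin(x) - 1
Initial interval: [0.2, 2.28]

Iteration 1:
  c_1 = (0.200000 + 2.280000)/2 = 1.240000
  f(c_1) = f(1.240000) = 0.172772
  f(a) × f(c) < 0, new interval: [0.200000, 1.240000]
Iteration 2:
  c_2 = (0.200000 + 1.240000)/2 = 0.720000
  f(c_2) = f(0.720000) = -0.525243
  f(a) × f(c) ≥ 0, new interval: [0.720000, 1.240000]
Iteration 3:
  c_3 = (0.720000 + 1.240000)/2 = 0.980000
  f(c_3) = f(0.980000) = -0.186113
  f(a) × f(c) ≥ 0, new interval: [0.980000, 1.240000]
Iteration 4:
  c_4 = (0.980000 + 1.240000)/2 = 1.110000
  f(c_4) = f(1.110000) = -0.005774
  f(a) × f(c) ≥ 0, new interval: [1.110000, 1.240000]

After 4 iteration(s), the approximation is c_4 = 1.110000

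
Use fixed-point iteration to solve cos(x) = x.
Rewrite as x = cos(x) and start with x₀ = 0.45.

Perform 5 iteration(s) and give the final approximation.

Equation: cos(x) = x
Fixed-point form: x = cos(x)
x₀ = 0.45

x_1 = g(0.450000) = 0.900447
x_2 = g(0.900447) = 0.621260
x_3 = g(0.621260) = 0.813146
x_4 = g(0.813146) = 0.687216
x_5 = g(0.687216) = 0.773015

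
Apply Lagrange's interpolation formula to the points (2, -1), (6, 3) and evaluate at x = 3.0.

Lagrange interpolation formula:
P(x) = Σ yᵢ × Lᵢ(x)
where Lᵢ(x) = Π_{j≠i} (x - xⱼ)/(xᵢ - xⱼ)

L_0(3.0) = (3.0 - 6)/(2 - 6) = 0.750000
L_1(3.0) = (3.0 - 2)/(6 - 2) = 0.250000

P(3.0) = (-1)×L_0(3.0) + 3×L_1(3.0)
P(3.0) = 0.000000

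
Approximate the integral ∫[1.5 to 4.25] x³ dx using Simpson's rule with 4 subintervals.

f(x) = x³
a = 1.5, b = 4.25, n = 4
h = (b - a)/n = 0.687500

Simpson's rule: (h/3)[f(x₀) + 4f(x₁) + 2f(x₂) + ... + f(xₙ)]

x_0 = 1.5000, f(x_0) = 3.375000, coefficient = 1
x_1 = 2.1875, f(x_1) = 10.467529, coefficient = 4
x_2 = 2.8750, f(x_2) = 23.763672, coefficient = 2
x_3 = 3.5625, f(x_3) = 45.213135, coefficient = 4
x_4 = 4.2500, f(x_4) = 76.765625, coefficient = 1

I ≈ (0.687500/3) × 350.390625 = 80.297852
Exact value: 80.297852
Error: 0.000000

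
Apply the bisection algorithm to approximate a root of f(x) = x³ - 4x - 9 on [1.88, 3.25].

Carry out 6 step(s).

f(x) = x³ - 4x - 9
Initial interval: [1.88, 3.25]

Iteration 1:
  c_1 = (1.880000 + 3.250000)/2 = 2.565000
  f(c_1) = f(2.565000) = -2.384288
  f(a) × f(c) ≥ 0, new interval: [2.565000, 3.250000]
Iteration 2:
  c_2 = (2.565000 + 3.250000)/2 = 2.907500
  f(c_2) = f(2.907500) = 3.948715
  f(a) × f(c) < 0, new interval: [2.565000, 2.907500]
Iteration 3:
  c_3 = (2.565000 + 2.907500)/2 = 2.736250
  f(c_3) = f(2.736250) = 0.541479
  f(a) × f(c) < 0, new interval: [2.565000, 2.736250]
Iteration 4:
  c_4 = (2.565000 + 2.736250)/2 = 2.650625
  f(c_4) = f(2.650625) = -0.979705
  f(a) × f(c) ≥ 0, new interval: [2.650625, 2.736250]
Iteration 5:
  c_5 = (2.650625 + 2.736250)/2 = 2.693437
  f(c_5) = f(2.693437) = -0.233923
  f(a) × f(c) ≥ 0, new interval: [2.693437, 2.736250]
Iteration 6:
  c_6 = (2.693437 + 2.736250)/2 = 2.714844
  f(c_6) = f(2.714844) = 0.150046
  f(a) × f(c) < 0, new interval: [2.693437, 2.714844]

After 6 iteration(s), the approximation is c_6 = 2.714844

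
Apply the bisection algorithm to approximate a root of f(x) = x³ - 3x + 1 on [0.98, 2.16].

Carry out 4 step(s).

f(x) = x³ - 3x + 1
Initial interval: [0.98, 2.16]

Iteration 1:
  c_1 = (0.980000 + 2.160000)/2 = 1.570000
  f(c_1) = f(1.570000) = 0.159893
  f(a) × f(c) < 0, new interval: [0.980000, 1.570000]
Iteration 2:
  c_2 = (0.980000 + 1.570000)/2 = 1.275000
  f(c_2) = f(1.275000) = -0.752328
  f(a) × f(c) ≥ 0, new interval: [1.275000, 1.570000]
Iteration 3:
  c_3 = (1.275000 + 1.570000)/2 = 1.422500
  f(c_3) = f(1.422500) = -0.389062
  f(a) × f(c) ≥ 0, new interval: [1.422500, 1.570000]
Iteration 4:
  c_4 = (1.422500 + 1.570000)/2 = 1.496250
  f(c_4) = f(1.496250) = -0.138999
  f(a) × f(c) ≥ 0, new interval: [1.496250, 1.570000]

After 4 iteration(s), the approximation is c_4 = 1.496250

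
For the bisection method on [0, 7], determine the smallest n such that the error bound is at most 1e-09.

We need (b-a)/2^n ≤ 1e-09
(7 - 0)/2^n ≤ 1e-09
7/2^n ≤ 1e-09
2^n ≥ 7000000000
n ≥ log₂(7000000000) = 32.70
n ≥ 33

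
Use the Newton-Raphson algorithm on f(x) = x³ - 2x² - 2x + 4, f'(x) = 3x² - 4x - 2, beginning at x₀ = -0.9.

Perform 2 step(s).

f(x) = x³ - 2x² - 2x + 4
f'(x) = 3x² - 4x - 2
x₀ = -0.9

Newton-Raphson formula: x_{n+1} = x_n - f(x_n)/f'(x_n)

Iteration 1:
  f(-0.900000) = 3.451000
  f'(-0.900000) = 4.030000
  x_1 = -0.900000 - 3.451000/4.030000 = -1.756328
Iteration 2:
  f(-1.756328) = -4.074438
  f'(-1.756328) = 14.279369
  x_2 = -1.756328 - (-4.074438)/14.279369 = -1.470990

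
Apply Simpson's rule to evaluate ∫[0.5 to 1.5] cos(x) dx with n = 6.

f(x) = cos(x)
a = 0.5, b = 1.5, n = 6
h = (b - a)/n = 0.166667

Simpson's rule: (h/3)[f(x₀) + 4f(x₁) + 2f(x₂) + ... + f(xₙ)]

x_0 = 0.5000, f(x_0) = 0.877583, coefficient = 1
x_1 = 0.6667, f(x_1) = 0.785887, coefficient = 4
x_2 = 0.8333, f(x_2) = 0.672412, coefficient = 2
x_3 = 1.0000, f(x_3) = 0.540302, coefficient = 4
x_4 = 1.1667, f(x_4) = 0.393219, coefficient = 2
x_5 = 1.3333, f(x_5) = 0.235238, coefficient = 4
x_6 = 1.5000, f(x_6) = 0.070737, coefficient = 1

I ≈ (0.166667/3) × 9.325290 = 0.518072
Exact value: 0.518069
Error: 0.000002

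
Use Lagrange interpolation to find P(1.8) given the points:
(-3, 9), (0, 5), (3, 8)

Lagrange interpolation formula:
P(x) = Σ yᵢ × Lᵢ(x)
where Lᵢ(x) = Π_{j≠i} (x - xⱼ)/(xᵢ - xⱼ)

L_0(1.8) = (1.8 - 0)/(-3 - 0) × (1.8 - 3)/(-3 - 3) = -0.120000
L_1(1.8) = (1.8 - (-3))/(0 - (-3)) × (1.8 - 3)/(0 - 3) = 0.640000
L_2(1.8) = (1.8 - (-3))/(3 - (-3)) × (1.8 - 0)/(3 - 0) = 0.480000

P(1.8) = 9×L_0(1.8) + 5×L_1(1.8) + 8×L_2(1.8)
P(1.8) = 5.960000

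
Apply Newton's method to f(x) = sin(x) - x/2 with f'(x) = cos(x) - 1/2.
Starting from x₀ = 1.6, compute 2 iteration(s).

f(x) = sin(x) - x/2
f'(x) = cos(x) - 1/2
x₀ = 1.6

Newton-Raphson formula: x_{n+1} = x_n - f(x_n)/f'(x_n)

Iteration 1:
  f(1.600000) = 0.199574
  f'(1.600000) = -0.529200
  x_1 = 1.600000 - 0.199574/(-0.529200) = 1.977124
Iteration 2:
  f(1.977124) = -0.069983
  f'(1.977124) = -0.895238
  x_2 = 1.977124 - (-0.069983)/(-0.895238) = 1.898951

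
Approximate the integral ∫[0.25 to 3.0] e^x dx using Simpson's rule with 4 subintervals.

f(x) = e^x
a = 0.25, b = 3.0, n = 4
h = (b - a)/n = 0.687500

Simpson's rule: (h/3)[f(x₀) + 4f(x₁) + 2f(x₂) + ... + f(xₙ)]

x_0 = 0.2500, f(x_0) = 1.284025, coefficient = 1
x_1 = 0.9375, f(x_1) = 2.553589, coefficient = 4
x_2 = 1.6250, f(x_2) = 5.078419, coefficient = 2
x_3 = 2.3125, f(x_3) = 10.099642, coefficient = 4
x_4 = 3.0000, f(x_4) = 20.085537, coefficient = 1

I ≈ (0.687500/3) × 82.139327 = 18.823596
Exact value: 18.801512
Error: 0.022084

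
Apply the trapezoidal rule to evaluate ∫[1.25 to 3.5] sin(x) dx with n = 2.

f(x) = sin(x)
a = 1.25, b = 3.5, n = 2
h = (b - a)/n = 1.125000

Trapezoidal rule: (h/2)[f(x₀) + 2f(x₁) + 2f(x₂) + ... + f(xₙ)]

x_0 = 1.2500, f(x_0) = 0.948985, coefficient = 1
x_1 = 2.3750, f(x_1) = 0.693685, coefficient = 2
x_2 = 3.5000, f(x_2) = -0.350783, coefficient = 1

I ≈ (1.125000/2) × 1.985571 = 1.116884
Exact value: 1.251779
Error: 0.134895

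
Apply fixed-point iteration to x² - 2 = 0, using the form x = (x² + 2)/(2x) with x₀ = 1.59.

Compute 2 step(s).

Equation: x² - 2 = 0
Fixed-point form: x = (x² + 2)/(2x)
x₀ = 1.59

x_1 = g(1.590000) = 1.423931
x_2 = g(1.423931) = 1.414247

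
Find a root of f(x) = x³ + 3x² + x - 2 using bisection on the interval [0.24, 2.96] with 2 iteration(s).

f(x) = x³ + 3x² + x - 2
Initial interval: [0.24, 2.96]

Iteration 1:
  c_1 = (0.240000 + 2.960000)/2 = 1.600000
  f(c_1) = f(1.600000) = 11.376000
  f(a) × f(c) < 0, new interval: [0.240000, 1.600000]
Iteration 2:
  c_2 = (0.240000 + 1.600000)/2 = 0.920000
  f(c_2) = f(0.920000) = 2.237888
  f(a) × f(c) < 0, new interval: [0.240000, 0.920000]

After 2 iteration(s), the approximation is c_2 = 0.920000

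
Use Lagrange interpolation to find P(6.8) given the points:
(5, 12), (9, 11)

Lagrange interpolation formula:
P(x) = Σ yᵢ × Lᵢ(x)
where Lᵢ(x) = Π_{j≠i} (x - xⱼ)/(xᵢ - xⱼ)

L_0(6.8) = (6.8 - 9)/(5 - 9) = 0.550000
L_1(6.8) = (6.8 - 5)/(9 - 5) = 0.450000

P(6.8) = 12×L_0(6.8) + 11×L_1(6.8)
P(6.8) = 11.550000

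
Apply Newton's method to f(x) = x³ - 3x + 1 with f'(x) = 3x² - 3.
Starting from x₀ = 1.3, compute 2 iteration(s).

f(x) = x³ - 3x + 1
f'(x) = 3x² - 3
x₀ = 1.3

Newton-Raphson formula: x_{n+1} = x_n - f(x_n)/f'(x_n)

Iteration 1:
  f(1.300000) = -0.703000
  f'(1.300000) = 2.070000
  x_1 = 1.300000 - (-0.703000)/2.070000 = 1.639614
Iteration 2:
  f(1.639614) = 0.488986
  f'(1.639614) = 5.064998
  x_2 = 1.639614 - 0.488986/5.064998 = 1.543071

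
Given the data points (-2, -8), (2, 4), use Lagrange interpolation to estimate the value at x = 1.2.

Lagrange interpolation formula:
P(x) = Σ yᵢ × Lᵢ(x)
where Lᵢ(x) = Π_{j≠i} (x - xⱼ)/(xᵢ - xⱼ)

L_0(1.2) = (1.2 - 2)/(-2 - 2) = 0.200000
L_1(1.2) = (1.2 - (-2))/(2 - (-2)) = 0.800000

P(1.2) = (-8)×L_0(1.2) + 4×L_1(1.2)
P(1.2) = 1.600000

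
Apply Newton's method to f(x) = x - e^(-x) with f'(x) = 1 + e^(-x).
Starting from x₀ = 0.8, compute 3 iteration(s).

f(x) = x - e^(-x)
f'(x) = 1 + e^(-x)
x₀ = 0.8

Newton-Raphson formula: x_{n+1} = x_n - f(x_n)/f'(x_n)

Iteration 1:
  f(0.800000) = 0.350671
  f'(0.800000) = 1.449329
  x_1 = 0.800000 - 0.350671/1.449329 = 0.558046
Iteration 2:
  f(0.558046) = -0.014280
  f'(0.558046) = 1.572326
  x_2 = 0.558046 - (-0.014280)/1.572326 = 0.567128
Iteration 3:
  f(0.567128) = -0.000024
  f'(0.567128) = 1.567152
  x_3 = 0.567128 - (-0.000024)/1.567152 = 0.567143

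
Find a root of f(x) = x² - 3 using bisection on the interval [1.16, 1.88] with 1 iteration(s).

f(x) = x² - 3
Initial interval: [1.16, 1.88]

Iteration 1:
  c_1 = (1.160000 + 1.880000)/2 = 1.520000
  f(c_1) = f(1.520000) = -0.689600
  f(a) × f(c) ≥ 0, new interval: [1.520000, 1.880000]

After 1 iteration(s), the approximation is c_1 = 1.520000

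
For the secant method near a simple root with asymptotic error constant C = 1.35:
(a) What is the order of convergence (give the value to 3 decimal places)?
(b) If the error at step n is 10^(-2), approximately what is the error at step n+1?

(a) Secant method has superlinear convergence with order φ = (1+√5)/2 ≈ 1.618.
    This means |e_{n+1}| ≈ C|e_n|^1.618.

(b) With |e_n| = 10^(-2) and C = 1.35:
    |e_{n+1}| ≈ 1.35 × (10^(-2))^1.618 = 1.35 × 10^(-3.24)

(a) ≈ 1.618 (golden ratio); (b) |e_{n+1}| ≈ 7.839e-04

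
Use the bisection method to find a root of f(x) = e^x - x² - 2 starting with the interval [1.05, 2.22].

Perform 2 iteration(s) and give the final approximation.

f(x) = e^x - x² - 2
Initial interval: [1.05, 2.22]

Iteration 1:
  c_1 = (1.050000 + 2.220000)/2 = 1.635000
  f(c_1) = f(1.635000) = 0.456233
  f(a) × f(c) < 0, new interval: [1.050000, 1.635000]
Iteration 2:
  c_2 = (1.050000 + 1.635000)/2 = 1.342500
  f(c_2) = f(1.342500) = 0.026297
  f(a) × f(c) < 0, new interval: [1.050000, 1.342500]

After 2 iteration(s), the approximation is c_2 = 1.342500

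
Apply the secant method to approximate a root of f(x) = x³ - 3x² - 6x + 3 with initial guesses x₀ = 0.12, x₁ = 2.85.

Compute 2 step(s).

f(x) = x³ - 3x² - 6x + 3
x₀ = 0.12, x₁ = 2.85

Secant formula: x_{n+1} = x_n - f(x_n)(x_n - x_{n-1})/(f(x_n) - f(x_{n-1}))

Iteration 1:
  f(0.120000) = 2.238528
  f(2.850000) = -15.318375
  x_2 = 2.850000 - (-15.318375)×(2.850000 - 0.120000)/(-15.318375 - 2.238528)
       = 0.468079
Iteration 2:
  f(2.850000) = -15.318375
  f(0.468079) = -0.363209
  x_3 = 0.468079 - (-0.363209)×(0.468079 - 2.850000)/(-0.363209 - (-15.318375))
       = 0.410230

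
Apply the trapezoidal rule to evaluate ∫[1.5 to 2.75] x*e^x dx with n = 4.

f(x) = x*e^x
a = 1.5, b = 2.75, n = 4
h = (b - a)/n = 0.312500

Trapezoidal rule: (h/2)[f(x₀) + 2f(x₁) + 2f(x₂) + ... + f(xₙ)]

x_0 = 1.5000, f(x_0) = 6.722534, coefficient = 1
x_1 = 1.8125, f(x_1) = 11.102909, coefficient = 2
x_2 = 2.1250, f(x_2) = 17.792407, coefficient = 2
x_3 = 2.4375, f(x_3) = 27.895710, coefficient = 2
x_4 = 2.7500, f(x_4) = 43.017238, coefficient = 1

I ≈ (0.312500/2) × 163.321823 = 25.519035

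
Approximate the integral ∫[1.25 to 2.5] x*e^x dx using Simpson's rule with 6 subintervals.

f(x) = x*e^x
a = 1.25, b = 2.5, n = 6
h = (b - a)/n = 0.208333

Simpson's rule: (h/3)[f(x₀) + 4f(x₁) + 2f(x₂) + ... + f(xₙ)]

x_0 = 1.2500, f(x_0) = 4.362929, coefficient = 1
x_1 = 1.4583, f(x_1) = 6.269067, coefficient = 4
x_2 = 1.6667, f(x_2) = 8.824150, coefficient = 2
x_3 = 1.8750, f(x_3) = 12.226536, coefficient = 4
x_4 = 2.0833, f(x_4) = 16.731656, coefficient = 2
x_5 = 2.2917, f(x_5) = 22.667814, coefficient = 4
x_6 = 2.5000, f(x_6) = 30.456235, coefficient = 1

I ≈ (0.208333/3) × 250.584443 = 17.401697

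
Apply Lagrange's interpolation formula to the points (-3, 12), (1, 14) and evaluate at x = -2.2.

Lagrange interpolation formula:
P(x) = Σ yᵢ × Lᵢ(x)
where Lᵢ(x) = Π_{j≠i} (x - xⱼ)/(xᵢ - xⱼ)

L_0(-2.2) = (-2.2 - 1)/(-3 - 1) = 0.800000
L_1(-2.2) = (-2.2 - (-3))/(1 - (-3)) = 0.200000

P(-2.2) = 12×L_0(-2.2) + 14×L_1(-2.2)
P(-2.2) = 12.400000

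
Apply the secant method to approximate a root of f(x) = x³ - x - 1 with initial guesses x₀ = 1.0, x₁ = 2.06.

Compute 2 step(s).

f(x) = x³ - x - 1
x₀ = 1.0, x₁ = 2.06

Secant formula: x_{n+1} = x_n - f(x_n)(x_n - x_{n-1})/(f(x_n) - f(x_{n-1}))

Iteration 1:
  f(1.000000) = -1.000000
  f(2.060000) = 5.681816
  x_2 = 2.060000 - 5.681816×(2.060000 - 1.000000)/(5.681816 - (-1.000000))
       = 1.158640
Iteration 2:
  f(2.060000) = 5.681816
  f(1.158640) = -0.603229
  x_3 = 1.158640 - (-0.603229)×(1.158640 - 2.060000)/(-0.603229 - 5.681816)
       = 1.245151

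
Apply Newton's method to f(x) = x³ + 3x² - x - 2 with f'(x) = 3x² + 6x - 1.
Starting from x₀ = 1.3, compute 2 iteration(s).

f(x) = x³ + 3x² - x - 2
f'(x) = 3x² + 6x - 1
x₀ = 1.3

Newton-Raphson formula: x_{n+1} = x_n - f(x_n)/f'(x_n)

Iteration 1:
  f(1.300000) = 3.967000
  f'(1.300000) = 11.870000
  x_1 = 1.300000 - 3.967000/11.870000 = 0.965796
Iteration 2:
  f(0.965796) = 0.733348
  f'(0.965796) = 7.593063
  x_2 = 0.965796 - 0.733348/7.593063 = 0.869215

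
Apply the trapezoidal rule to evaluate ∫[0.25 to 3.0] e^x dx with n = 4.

f(x) = e^x
a = 0.25, b = 3.0, n = 4
h = (b - a)/n = 0.687500

Trapezoidal rule: (h/2)[f(x₀) + 2f(x₁) + 2f(x₂) + ... + f(xₙ)]

x_0 = 0.2500, f(x_0) = 1.284025, coefficient = 1
x_1 = 0.9375, f(x_1) = 2.553589, coefficient = 2
x_2 = 1.6250, f(x_2) = 5.078419, coefficient = 2
x_3 = 2.3125, f(x_3) = 10.099642, coefficient = 2
x_4 = 3.0000, f(x_4) = 20.085537, coefficient = 1

I ≈ (0.687500/2) × 56.832864 = 19.536297
Exact value: 18.801512
Error: 0.734785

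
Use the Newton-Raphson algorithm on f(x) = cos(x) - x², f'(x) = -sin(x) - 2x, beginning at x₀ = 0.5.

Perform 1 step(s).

f(x) = cos(x) - x²
f'(x) = -sin(x) - 2x
x₀ = 0.5

Newton-Raphson formula: x_{n+1} = x_n - f(x_n)/f'(x_n)

Iteration 1:
  f(0.500000) = 0.627583
  f'(0.500000) = -1.479426
  x_1 = 0.500000 - 0.627583/(-1.479426) = 0.924207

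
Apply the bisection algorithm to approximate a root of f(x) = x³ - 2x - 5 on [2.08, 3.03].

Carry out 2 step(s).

f(x) = x³ - 2x - 5
Initial interval: [2.08, 3.03]

Iteration 1:
  c_1 = (2.080000 + 3.030000)/2 = 2.555000
  f(c_1) = f(2.555000) = 6.569104
  f(a) × f(c) < 0, new interval: [2.080000, 2.555000]
Iteration 2:
  c_2 = (2.080000 + 2.555000)/2 = 2.317500
  f(c_2) = f(2.317500) = 2.811843
  f(a) × f(c) < 0, new interval: [2.080000, 2.317500]

After 2 iteration(s), the approximation is c_2 = 2.317500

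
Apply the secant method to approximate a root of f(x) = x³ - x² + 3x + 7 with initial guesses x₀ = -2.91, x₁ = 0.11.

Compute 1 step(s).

f(x) = x³ - x² + 3x + 7
x₀ = -2.91, x₁ = 0.11

Secant formula: x_{n+1} = x_n - f(x_n)(x_n - x_{n-1})/(f(x_n) - f(x_{n-1}))

Iteration 1:
  f(-2.910000) = -34.840271
  f(0.110000) = 7.319231
  x_2 = 0.110000 - 7.319231×(0.110000 - (-2.910000))/(7.319231 - (-34.840271))
       = -0.414296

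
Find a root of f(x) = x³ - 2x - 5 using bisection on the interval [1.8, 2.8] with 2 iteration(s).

f(x) = x³ - 2x - 5
Initial interval: [1.8, 2.8]

Iteration 1:
  c_1 = (1.800000 + 2.800000)/2 = 2.300000
  f(c_1) = f(2.300000) = 2.567000
  f(a) × f(c) < 0, new interval: [1.800000, 2.300000]
Iteration 2:
  c_2 = (1.800000 + 2.300000)/2 = 2.050000
  f(c_2) = f(2.050000) = -0.484875
  f(a) × f(c) ≥ 0, new interval: [2.050000, 2.300000]

After 2 iteration(s), the approximation is c_2 = 2.050000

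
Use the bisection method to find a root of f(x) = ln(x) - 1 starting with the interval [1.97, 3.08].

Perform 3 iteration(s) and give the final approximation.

f(x) = ln(x) - 1
Initial interval: [1.97, 3.08]

Iteration 1:
  c_1 = (1.970000 + 3.080000)/2 = 2.525000
  f(c_1) = f(2.525000) = -0.073759
  f(a) × f(c) ≥ 0, new interval: [2.525000, 3.080000]
Iteration 2:
  c_2 = (2.525000 + 3.080000)/2 = 2.802500
  f(c_2) = f(2.802500) = 0.030512
  f(a) × f(c) < 0, new interval: [2.525000, 2.802500]
Iteration 3:
  c_3 = (2.525000 + 2.802500)/2 = 2.663750
  f(c_3) = f(2.663750) = -0.020265
  f(a) × f(c) ≥ 0, new interval: [2.663750, 2.802500]

After 3 iteration(s), the approximation is c_3 = 2.663750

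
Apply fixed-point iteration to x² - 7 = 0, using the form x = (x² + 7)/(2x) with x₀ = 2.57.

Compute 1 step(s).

Equation: x² - 7 = 0
Fixed-point form: x = (x² + 7)/(2x)
x₀ = 2.57

x_1 = g(2.570000) = 2.646868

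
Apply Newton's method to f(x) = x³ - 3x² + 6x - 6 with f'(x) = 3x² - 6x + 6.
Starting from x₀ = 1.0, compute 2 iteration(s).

f(x) = x³ - 3x² + 6x - 6
f'(x) = 3x² - 6x + 6
x₀ = 1.0

Newton-Raphson formula: x_{n+1} = x_n - f(x_n)/f'(x_n)

Iteration 1:
  f(1.000000) = -2.000000
  f'(1.000000) = 3.000000
  x_1 = 1.000000 - (-2.000000)/3.000000 = 1.666667
Iteration 2:
  f(1.666667) = 0.296296
  f'(1.666667) = 4.333333
  x_2 = 1.666667 - 0.296296/4.333333 = 1.598291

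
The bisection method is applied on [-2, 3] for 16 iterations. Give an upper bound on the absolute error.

Bisection error bound: |error| ≤ (b-a)/2^n
|error| ≤ (3 - (-2))/2^16 = 5/2^16
|error| ≤ 0.0000762939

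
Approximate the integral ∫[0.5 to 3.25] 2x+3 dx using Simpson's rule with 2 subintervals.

f(x) = 2x+3
a = 0.5, b = 3.25, n = 2
h = (b - a)/n = 1.375000

Simpson's rule: (h/3)[f(x₀) + 4f(x₁) + 2f(x₂) + ... + f(xₙ)]

x_0 = 0.5000, f(x_0) = 4.000000, coefficient = 1
x_1 = 1.8750, f(x_1) = 6.750000, coefficient = 4
x_2 = 3.2500, f(x_2) = 9.500000, coefficient = 1

I ≈ (1.375000/3) × 40.500000 = 18.562500
Exact value: 18.562500
Error: 0.000000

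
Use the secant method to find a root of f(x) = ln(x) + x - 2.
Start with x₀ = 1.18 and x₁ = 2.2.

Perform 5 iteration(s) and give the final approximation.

f(x) = ln(x) + x - 2
x₀ = 1.18, x₁ = 2.2

Secant formula: x_{n+1} = x_n - f(x_n)(x_n - x_{n-1})/(f(x_n) - f(x_{n-1}))

Iteration 1:
  f(1.180000) = -0.654486
  f(2.200000) = 0.988457
  x_2 = 2.200000 - 0.988457×(2.200000 - 1.180000)/(0.988457 - (-0.654486))
       = 1.586329
Iteration 2:
  f(2.200000) = 0.988457
  f(1.586329) = 0.047751
  x_3 = 1.586329 - 0.047751×(1.586329 - 2.200000)/(0.047751 - 0.988457)
       = 1.555178
Iteration 3:
  f(1.586329) = 0.047751
  f(1.555178) = -0.003232
  x_4 = 1.555178 - (-0.003232)×(1.555178 - 1.586329)/(-0.003232 - 0.047751)
       = 1.557153
Iteration 4:
  f(1.555178) = -0.003232
  f(1.557153) = 0.000012
  x_5 = 1.557153 - 0.000012×(1.557153 - 1.555178)/(0.000012 - (-0.003232))
       = 1.557146
Iteration 5:
  f(1.557153) = 0.000012
  f(1.557146) = 0.000000
  x_6 = 1.557146 - 0.000000×(1.557146 - 1.557153)/(0.000000 - 0.000012)
       = 1.557146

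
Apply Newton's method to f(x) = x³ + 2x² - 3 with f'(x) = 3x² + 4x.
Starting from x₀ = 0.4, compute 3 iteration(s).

f(x) = x³ + 2x² - 3
f'(x) = 3x² + 4x
x₀ = 0.4

Newton-Raphson formula: x_{n+1} = x_n - f(x_n)/f'(x_n)

Iteration 1:
  f(0.400000) = -2.616000
  f'(0.400000) = 2.080000
  x_1 = 0.400000 - (-2.616000)/2.080000 = 1.657692
Iteration 2:
  f(1.657692) = 7.051133
  f'(1.657692) = 14.874601
  x_2 = 1.657692 - 7.051133/14.874601 = 1.183654
Iteration 3:
  f(1.183654) = 1.460415
  f'(1.183654) = 8.937725
  x_3 = 1.183654 - 1.460415/8.937725 = 1.020255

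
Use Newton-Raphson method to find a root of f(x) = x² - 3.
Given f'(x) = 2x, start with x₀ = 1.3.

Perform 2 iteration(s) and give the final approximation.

f(x) = x² - 3
f'(x) = 2x
x₀ = 1.3

Newton-Raphson formula: x_{n+1} = x_n - f(x_n)/f'(x_n)

Iteration 1:
  f(1.300000) = -1.310000
  f'(1.300000) = 2.600000
  x_1 = 1.300000 - (-1.310000)/2.600000 = 1.803846
Iteration 2:
  f(1.803846) = 0.253861
  f'(1.803846) = 3.607692
  x_2 = 1.803846 - 0.253861/3.607692 = 1.733480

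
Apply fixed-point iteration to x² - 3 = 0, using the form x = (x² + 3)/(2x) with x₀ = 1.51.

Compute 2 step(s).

Equation: x² - 3 = 0
Fixed-point form: x = (x² + 3)/(2x)
x₀ = 1.51

x_1 = g(1.510000) = 1.748377
x_2 = g(1.748377) = 1.732127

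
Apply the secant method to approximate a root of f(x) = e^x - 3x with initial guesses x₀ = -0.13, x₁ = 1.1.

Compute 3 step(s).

f(x) = e^x - 3x
x₀ = -0.13, x₁ = 1.1

Secant formula: x_{n+1} = x_n - f(x_n)(x_n - x_{n-1})/(f(x_n) - f(x_{n-1}))

Iteration 1:
  f(-0.130000) = 1.268095
  f(1.100000) = -0.295834
  x_2 = 1.100000 - (-0.295834)×(1.100000 - (-0.130000))/(-0.295834 - 1.268095)
       = 0.867332
Iteration 2:
  f(1.100000) = -0.295834
  f(0.867332) = -0.221445
  x_3 = 0.867332 - (-0.221445)×(0.867332 - 1.100000)/(-0.221445 - (-0.295834))
       = 0.174713
Iteration 3:
  f(0.867332) = -0.221445
  f(0.174713) = 0.666765
  x_4 = 0.174713 - 0.666765×(0.174713 - 0.867332)/(0.666765 - (-0.221445))
       = 0.694651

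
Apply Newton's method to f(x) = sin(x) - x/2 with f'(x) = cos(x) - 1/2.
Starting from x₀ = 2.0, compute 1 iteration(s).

f(x) = sin(x) - x/2
f'(x) = cos(x) - 1/2
x₀ = 2.0

Newton-Raphson formula: x_{n+1} = x_n - f(x_n)/f'(x_n)

Iteration 1:
  f(2.000000) = -0.090703
  f'(2.000000) = -0.916147
  x_1 = 2.000000 - (-0.090703)/(-0.916147) = 1.900996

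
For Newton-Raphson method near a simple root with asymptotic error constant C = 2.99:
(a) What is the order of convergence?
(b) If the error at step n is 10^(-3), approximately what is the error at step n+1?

(a) Newton-Raphson has quadratic (order 2) convergence near simple roots.
    This means |e_{n+1}| ≈ C|e_n|².

(b) With |e_n| = 10^(-3) and C = 2.99:
    |e_{n+1}| ≈ 2.99 × (10^(-3))² = 2.99 × 10^(-6)

(a) 2 (quadratic); (b) |e_{n+1}| ≈ 2.990e-06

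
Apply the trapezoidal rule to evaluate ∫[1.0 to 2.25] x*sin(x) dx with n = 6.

f(x) = x*sin(x)
a = 1.0, b = 2.25, n = 6
h = (b - a)/n = 0.208333

Trapezoidal rule: (h/2)[f(x₀) + 2f(x₁) + 2f(x₂) + ... + f(xₙ)]

x_0 = 1.0000, f(x_0) = 0.841471, coefficient = 1
x_1 = 1.2083, f(x_1) = 1.129823, coefficient = 2
x_2 = 1.4167, f(x_2) = 1.399873, coefficient = 2
x_3 = 1.6250, f(x_3) = 1.622613, coefficient = 2
x_4 = 1.8333, f(x_4) = 1.770514, coefficient = 2
x_5 = 2.0417, f(x_5) = 1.819480, coefficient = 2
x_6 = 2.2500, f(x_6) = 1.750665, coefficient = 1

I ≈ (0.208333/2) × 18.076742 = 1.882994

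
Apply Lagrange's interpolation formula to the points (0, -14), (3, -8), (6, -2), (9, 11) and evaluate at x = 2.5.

Lagrange interpolation formula:
P(x) = Σ yᵢ × Lᵢ(x)
where Lᵢ(x) = Π_{j≠i} (x - xⱼ)/(xᵢ - xⱼ)

L_0(2.5) = (2.5 - 3)/(0 - 3) × (2.5 - 6)/(0 - 6) × (2.5 - 9)/(0 - 9) = 0.070216
L_1(2.5) = (2.5 - 0)/(3 - 0) × (2.5 - 6)/(3 - 6) × (2.5 - 9)/(3 - 9) = 1.053241
L_2(2.5) = (2.5 - 0)/(6 - 0) × (2.5 - 3)/(6 - 3) × (2.5 - 9)/(6 - 9) = -0.150463
L_3(2.5) = (2.5 - 0)/(9 - 0) × (2.5 - 3)/(9 - 3) × (2.5 - 6)/(9 - 6) = 0.027006

P(2.5) = (-14)×L_0(2.5) + (-8)×L_1(2.5) + (-2)×L_2(2.5) + 11×L_3(2.5)
P(2.5) = -8.810957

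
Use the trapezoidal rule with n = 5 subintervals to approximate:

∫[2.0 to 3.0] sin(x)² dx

f(x) = sin(x)²
a = 2.0, b = 3.0, n = 5
h = (b - a)/n = 0.200000

Trapezoidal rule: (h/2)[f(x₀) + 2f(x₁) + 2f(x₂) + ... + f(xₙ)]

x_0 = 2.0000, f(x_0) = 0.826822, coefficient = 1
x_1 = 2.2000, f(x_1) = 0.653666, coefficient = 2
x_2 = 2.4000, f(x_2) = 0.456251, coefficient = 2
x_3 = 2.6000, f(x_3) = 0.265742, coefficient = 2
x_4 = 2.8000, f(x_4) = 0.112217, coefficient = 2
x_5 = 3.0000, f(x_5) = 0.019915, coefficient = 1

I ≈ (0.200000/2) × 3.822488 = 0.382249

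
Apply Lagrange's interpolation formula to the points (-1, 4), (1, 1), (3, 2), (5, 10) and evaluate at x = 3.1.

Lagrange interpolation formula:
P(x) = Σ yᵢ × Lᵢ(x)
where Lᵢ(x) = Π_{j≠i} (x - xⱼ)/(xᵢ - xⱼ)

L_0(3.1) = (3.1 - 1)/(-1 - 1) × (3.1 - 3)/(-1 - 3) × (3.1 - 5)/(-1 - 5) = 0.008313
L_1(3.1) = (3.1 - (-1))/(1 - (-1)) × (3.1 - 3)/(1 - 3) × (3.1 - 5)/(1 - 5) = -0.048688
L_2(3.1) = (3.1 - (-1))/(3 - (-1)) × (3.1 - 1)/(3 - 1) × (3.1 - 5)/(3 - 5) = 1.022437
L_3(3.1) = (3.1 - (-1))/(5 - (-1)) × (3.1 - 1)/(5 - 1) × (3.1 - 3)/(5 - 3) = 0.017938

P(3.1) = 4×L_0(3.1) + 1×L_1(3.1) + 2×L_2(3.1) + 10×L_3(3.1)
P(3.1) = 2.208813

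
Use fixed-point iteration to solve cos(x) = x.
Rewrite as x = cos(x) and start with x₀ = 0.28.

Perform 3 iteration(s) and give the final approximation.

Equation: cos(x) = x
Fixed-point form: x = cos(x)
x₀ = 0.28

x_1 = g(0.280000) = 0.961055
x_2 = g(0.961055) = 0.572655
x_3 = g(0.572655) = 0.840465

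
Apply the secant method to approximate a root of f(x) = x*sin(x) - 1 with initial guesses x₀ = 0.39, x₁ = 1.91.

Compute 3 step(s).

f(x) = x*sin(x) - 1
x₀ = 0.39, x₁ = 1.91

Secant formula: x_{n+1} = x_n - f(x_n)(x_n - x_{n-1})/(f(x_n) - f(x_{n-1}))

Iteration 1:
  f(0.390000) = -0.851727
  f(1.910000) = 0.801168
  x_2 = 1.910000 - 0.801168×(1.910000 - 0.390000)/(0.801168 - (-0.851727))
       = 1.173247
Iteration 2:
  f(1.910000) = 0.801168
  f(1.173247) = 0.081748
  x_3 = 1.173247 - 0.081748×(1.173247 - 1.910000)/(0.081748 - 0.801168)
       = 1.089529
Iteration 3:
  f(1.173247) = 0.081748
  f(1.089529) = -0.034232
  x_4 = 1.089529 - (-0.034232)×(1.089529 - 1.173247)/(-0.034232 - 0.081748)
       = 1.114238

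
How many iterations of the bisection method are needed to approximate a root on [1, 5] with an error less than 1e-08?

We need (b-a)/2^n ≤ 1e-08
(5 - 1)/2^n ≤ 1e-08
4/2^n ≤ 1e-08
2^n ≥ 400000000
n ≥ log₂(400000000) = 28.58
n ≥ 29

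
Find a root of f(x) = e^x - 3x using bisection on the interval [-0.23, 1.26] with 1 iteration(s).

f(x) = e^x - 3x
Initial interval: [-0.23, 1.26]

Iteration 1:
  c_1 = (-0.230000 + 1.260000)/2 = 0.515000
  f(c_1) = f(0.515000) = 0.128639
  f(a) × f(c) ≥ 0, new interval: [0.515000, 1.260000]

After 1 iteration(s), the approximation is c_1 = 0.515000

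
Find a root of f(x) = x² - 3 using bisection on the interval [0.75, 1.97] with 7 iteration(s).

f(x) = x² - 3
Initial interval: [0.75, 1.97]

Iteration 1:
  c_1 = (0.750000 + 1.970000)/2 = 1.360000
  f(c_1) = f(1.360000) = -1.150400
  f(a) × f(c) ≥ 0, new interval: [1.360000, 1.970000]
Iteration 2:
  c_2 = (1.360000 + 1.970000)/2 = 1.665000
  f(c_2) = f(1.665000) = -0.227775
  f(a) × f(c) ≥ 0, new interval: [1.665000, 1.970000]
Iteration 3:
  c_3 = (1.665000 + 1.970000)/2 = 1.817500
  f(c_3) = f(1.817500) = 0.303306
  f(a) × f(c) < 0, new interval: [1.665000, 1.817500]
Iteration 4:
  c_4 = (1.665000 + 1.817500)/2 = 1.741250
  f(c_4) = f(1.741250) = 0.031952
  f(a) × f(c) < 0, new interval: [1.665000, 1.741250]
Iteration 5:
  c_5 = (1.665000 + 1.741250)/2 = 1.703125
  f(c_5) = f(1.703125) = -0.099365
  f(a) × f(c) ≥ 0, new interval: [1.703125, 1.741250]
Iteration 6:
  c_6 = (1.703125 + 1.741250)/2 = 1.722187
  f(c_6) = f(1.722187) = -0.034070
  f(a) × f(c) ≥ 0, new interval: [1.722187, 1.741250]
Iteration 7:
  c_7 = (1.722187 + 1.741250)/2 = 1.731719
  f(c_7) = f(1.731719) = -0.001150
  f(a) × f(c) ≥ 0, new interval: [1.731719, 1.741250]

After 7 iteration(s), the approximation is c_7 = 1.731719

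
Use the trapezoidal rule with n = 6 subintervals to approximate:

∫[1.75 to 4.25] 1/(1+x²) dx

f(x) = 1/(1+x²)
a = 1.75, b = 4.25, n = 6
h = (b - a)/n = 0.416667

Trapezoidal rule: (h/2)[f(x₀) + 2f(x₁) + 2f(x₂) + ... + f(xₙ)]

x_0 = 1.7500, f(x_0) = 0.246154, coefficient = 1
x_1 = 2.1667, f(x_1) = 0.175610, coefficient = 2
x_2 = 2.5833, f(x_2) = 0.130317, coefficient = 2
x_3 = 3.0000, f(x_3) = 0.100000, coefficient = 2
x_4 = 3.4167, f(x_4) = 0.078904, coefficient = 2
x_5 = 3.8333, f(x_5) = 0.063717, coefficient = 2
x_6 = 4.2500, f(x_6) = 0.052459, coefficient = 1

I ≈ (0.416667/2) × 1.395708 = 0.290772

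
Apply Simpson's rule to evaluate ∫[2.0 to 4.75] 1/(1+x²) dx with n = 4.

f(x) = 1/(1+x²)
a = 2.0, b = 4.75, n = 4
h = (b - a)/n = 0.687500

Simpson's rule: (h/3)[f(x₀) + 4f(x₁) + 2f(x₂) + ... + f(xₙ)]

x_0 = 2.0000, f(x_0) = 0.200000, coefficient = 1
x_1 = 2.6875, f(x_1) = 0.121615, coefficient = 4
x_2 = 3.3750, f(x_2) = 0.080706, coefficient = 2
x_3 = 4.0625, f(x_3) = 0.057130, coefficient = 4
x_4 = 4.7500, f(x_4) = 0.042440, coefficient = 1

I ≈ (0.687500/3) × 1.118834 = 0.256399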